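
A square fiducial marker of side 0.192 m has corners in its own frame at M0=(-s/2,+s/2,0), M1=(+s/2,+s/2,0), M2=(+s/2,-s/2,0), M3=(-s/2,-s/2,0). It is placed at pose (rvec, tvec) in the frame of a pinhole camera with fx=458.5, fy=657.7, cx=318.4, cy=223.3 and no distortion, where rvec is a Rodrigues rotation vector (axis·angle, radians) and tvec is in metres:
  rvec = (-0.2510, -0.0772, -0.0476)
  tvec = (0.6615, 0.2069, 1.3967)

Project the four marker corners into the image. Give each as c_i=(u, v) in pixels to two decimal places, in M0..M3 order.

c0=(510.29, 369.46) c1=(571.58, 364.37) c2=(559.71, 274.15) c3=(500.33, 278.06)

Intrinsics K: fx=458.5, fy=657.7, cx=318.4, cy=223.3
Marker side s = 0.192 m; corners in marker frame (Z=0):
  M0 = (-0.0960, +0.0960, 0)
  M1 = (+0.0960, +0.0960, 0)
  M2 = (+0.0960, -0.0960, 0)
  M3 = (-0.0960, -0.0960, 0)
rvec = (-0.2510, -0.0772, -0.0476), |rvec| = θ = 0.26688 rad = 15.291°
Rodrigues: sinθ=0.26373, 1−cosθ=0.03540; R = I + sinθ·[k]× + (1−cosθ)·[k]×²:
    [+0.99591 +0.05667 -0.07035]
    [-0.03741 +0.96756 +0.24986]
    [+0.08223 -0.24620 +0.96572]
t = (0.6615, 0.2069, 1.3967) m
M0: Pc = R·M0+t = (+0.57133, +0.30338, +1.36517); u = 458.5·(+0.57133)/1.36517 + 318.4 = 510.2852, v = 657.7·(+0.30338)/1.36517 + 223.3 = 369.4582
M1: Pc = R·M1+t = (+0.76255, +0.29619, +1.38096); u = 458.5·(+0.76255)/1.38096 + 318.4 = 571.5779, v = 657.7·(+0.29619)/1.38096 + 223.3 = 364.3668
M2: Pc = R·M2+t = (+0.75167, +0.11042, +1.42823); u = 458.5·(+0.75167)/1.42823 + 318.4 = 559.7054, v = 657.7·(+0.11042)/1.42823 + 223.3 = 274.1500
M3: Pc = R·M3+t = (+0.56045, +0.11761, +1.41244); u = 458.5·(+0.56045)/1.41244 + 318.4 = 500.3313, v = 657.7·(+0.11761)/1.41244 + 223.3 = 278.0626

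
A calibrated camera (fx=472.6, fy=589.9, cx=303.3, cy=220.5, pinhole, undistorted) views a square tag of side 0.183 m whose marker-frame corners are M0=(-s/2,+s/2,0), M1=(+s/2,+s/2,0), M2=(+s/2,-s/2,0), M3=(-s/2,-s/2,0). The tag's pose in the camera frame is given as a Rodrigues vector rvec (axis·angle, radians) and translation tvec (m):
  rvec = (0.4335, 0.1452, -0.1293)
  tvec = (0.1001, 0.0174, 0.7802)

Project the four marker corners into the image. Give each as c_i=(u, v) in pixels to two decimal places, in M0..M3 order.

Intrinsics K: fx=472.6, fy=589.9, cx=303.3, cy=220.5
Marker side s = 0.183 m; corners in marker frame (Z=0):
  M0 = (-0.0915, +0.0915, 0)
  M1 = (+0.0915, +0.0915, 0)
  M2 = (+0.0915, -0.0915, 0)
  M3 = (-0.0915, -0.0915, 0)
rvec = (0.4335, 0.1452, -0.1293), |rvec| = θ = 0.47510 rad = 27.221°
Rodrigues: sinθ=0.45743, 1−cosθ=0.11075; R = I + sinθ·[k]× + (1−cosθ)·[k]×²:
    [+0.98145 +0.15537 +0.11230]
    [-0.09361 +0.89959 -0.42659]
    [-0.16730 +0.40816 +0.89745]
t = (0.1001, 0.0174, 0.7802) m
M0: Pc = R·M0+t = (+0.02451, +0.10828, +0.83285); u = 472.6·(+0.02451)/0.83285 + 303.3 = 317.2103, v = 589.9·(+0.10828)/0.83285 + 220.5 = 297.1914
M1: Pc = R·M1+t = (+0.20412, +0.09115, +0.80224); u = 472.6·(+0.20412)/0.80224 + 303.3 = 423.5472, v = 589.9·(+0.09115)/0.80224 + 220.5 = 287.5224
M2: Pc = R·M2+t = (+0.17569, -0.07348, +0.72755); u = 472.6·(+0.17569)/0.72755 + 303.3 = 417.4225, v = 589.9·(-0.07348)/0.72755 + 220.5 = 160.9239
M3: Pc = R·M3+t = (-0.00392, -0.05635, +0.75816); u = 472.6·(-0.00392)/0.75816 + 303.3 = 300.8567, v = 589.9·(-0.05635)/0.75816 + 220.5 = 176.6578

c0=(317.21, 297.19) c1=(423.55, 287.52) c2=(417.42, 160.92) c3=(300.86, 176.66)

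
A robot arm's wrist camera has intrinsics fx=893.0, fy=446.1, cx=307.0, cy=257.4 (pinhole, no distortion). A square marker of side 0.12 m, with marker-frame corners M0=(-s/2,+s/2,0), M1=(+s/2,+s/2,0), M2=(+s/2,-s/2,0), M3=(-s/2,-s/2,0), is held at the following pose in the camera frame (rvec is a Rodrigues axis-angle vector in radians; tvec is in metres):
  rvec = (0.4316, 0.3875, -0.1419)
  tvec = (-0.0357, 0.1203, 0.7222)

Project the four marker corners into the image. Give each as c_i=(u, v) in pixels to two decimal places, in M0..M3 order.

c0=(216.55, 360.38) c1=(346.90, 363.24) c2=(315.53, 299.10) c3=(179.02, 300.25)

Intrinsics K: fx=893.0, fy=446.1, cx=307.0, cy=257.4
Marker side s = 0.12 m; corners in marker frame (Z=0):
  M0 = (-0.0600, +0.0600, 0)
  M1 = (+0.0600, +0.0600, 0)
  M2 = (+0.0600, -0.0600, 0)
  M3 = (-0.0600, -0.0600, 0)
rvec = (0.4316, 0.3875, -0.1419), |rvec| = θ = 0.59714 rad = 34.213°
Rodrigues: sinθ=0.56228, 1−cosθ=0.17305; R = I + sinθ·[k]× + (1−cosθ)·[k]×²:
    [+0.91735 +0.21478 +0.33516]
    [-0.05245 +0.89982 -0.43309]
    [-0.39460 +0.37972 +0.83672]
t = (-0.0357, 0.1203, 0.7222) m
M0: Pc = R·M0+t = (-0.07785, +0.17744, +0.76866); u = 893.0·(-0.07785)/0.76866 + 307.0 = 216.5518, v = 446.1·(+0.17744)/0.76866 + 257.4 = 360.3772
M1: Pc = R·M1+t = (+0.03223, +0.17114, +0.72131); u = 893.0·(+0.03223)/0.72131 + 307.0 = 346.8996, v = 446.1·(+0.17114)/0.72131 + 257.4 = 363.2449
M2: Pc = R·M2+t = (+0.00645, +0.06316, +0.67574); u = 893.0·(+0.00645)/0.67574 + 307.0 = 315.5294, v = 446.1·(+0.06316)/0.67574 + 257.4 = 299.0984
M3: Pc = R·M3+t = (-0.10363, +0.06946, +0.72309); u = 893.0·(-0.10363)/0.72309 + 307.0 = 179.0220, v = 446.1·(+0.06946)/0.72309 + 257.4 = 300.2507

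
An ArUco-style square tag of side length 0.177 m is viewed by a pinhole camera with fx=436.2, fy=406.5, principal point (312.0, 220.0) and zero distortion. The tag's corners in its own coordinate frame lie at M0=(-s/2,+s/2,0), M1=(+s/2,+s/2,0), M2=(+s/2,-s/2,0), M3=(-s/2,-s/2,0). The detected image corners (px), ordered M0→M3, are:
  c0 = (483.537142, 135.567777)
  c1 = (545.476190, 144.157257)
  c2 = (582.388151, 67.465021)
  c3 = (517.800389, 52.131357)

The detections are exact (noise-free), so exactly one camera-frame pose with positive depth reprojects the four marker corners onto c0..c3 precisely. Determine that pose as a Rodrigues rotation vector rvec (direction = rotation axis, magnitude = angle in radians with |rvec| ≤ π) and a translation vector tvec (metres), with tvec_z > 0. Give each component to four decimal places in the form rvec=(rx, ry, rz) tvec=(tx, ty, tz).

rvec=(0.4735, -0.3605, 0.1308) tvec=(0.4589, -0.2640, 0.9070)

Intrinsics K: fx=436.2, fy=406.5, cx=312.0, cy=220.0
Marker side s = 0.177 m; corners in marker frame (Z=0):
  M0 = (-0.0885, +0.0885, 0)
  M1 = (+0.0885, +0.0885, 0)
  M2 = (+0.0885, -0.0885, 0)
  M3 = (-0.0885, -0.0885, 0)
Detected image corners:
  c0 = (483.537142, 135.567777) px
  c1 = (545.476190, 144.157257) px
  c2 = (582.388151, 67.465021) px
  c3 = (517.800389, 52.131357) px
Planar DLT: solve 8×8 A·h = b for H (H[2,2]=1):
  H  [+573.44298 +46.27529 +532.70566]
  H  [+107.36698 +498.09259 +101.69345]
  H  [+0.40641 +0.46516 +1.00000]
B = K⁻¹H; ‖b₁‖=1.102532, ‖b₂‖=1.102532; λ = 2/(‖b₁‖+‖b₂‖) = 0.907003, sign → tz>0 ⇒ λ=+0.907003
r₁ = λ·B[:,0] = (+0.92872,+0.04007,+0.36861); r₂ = λ·B[:,1] = (-0.20555,+0.88303,+0.42190)
r₃ = r₁×r₂ = (-0.30859,-0.46760,+0.82833); SVD([r₁ r₂ r₃]) → R = UVᵀ:
  R  [+0.92872 -0.20555 -0.30859]
  R  [+0.04007 +0.88303 -0.46760]
  R  [+0.36861 +0.42190 +0.82833]
t = (+0.45892, -0.26397, +0.90700) m
tr R = 2.640080; θ = arccos((tr R − 1)/2) = 0.609316 rad = 34.911°
axis k = ((R−Rᵀ)₃₂, (R−Rᵀ)₁₃, (R−Rᵀ)₂₁) / (2 sinθ) = (+0.777115, -0.591646, +0.214586)
rvec = θ·k = (+0.473508, -0.360499, +0.130751)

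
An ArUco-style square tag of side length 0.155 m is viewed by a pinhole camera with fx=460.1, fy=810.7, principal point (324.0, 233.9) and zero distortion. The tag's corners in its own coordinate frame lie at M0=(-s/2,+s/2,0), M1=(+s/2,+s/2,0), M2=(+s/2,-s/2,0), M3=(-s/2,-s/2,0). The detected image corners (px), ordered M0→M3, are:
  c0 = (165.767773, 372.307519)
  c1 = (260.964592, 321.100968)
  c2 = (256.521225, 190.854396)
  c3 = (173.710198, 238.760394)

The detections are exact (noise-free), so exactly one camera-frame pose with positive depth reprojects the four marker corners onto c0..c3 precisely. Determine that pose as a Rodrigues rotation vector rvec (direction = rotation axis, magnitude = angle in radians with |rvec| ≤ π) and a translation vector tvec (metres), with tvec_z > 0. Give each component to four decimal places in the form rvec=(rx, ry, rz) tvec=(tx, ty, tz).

rvec=(-0.7068, 0.2352, -0.2424) tvec=(-0.1766, 0.0387, 0.7365)

Intrinsics K: fx=460.1, fy=810.7, cx=324.0, cy=233.9
Marker side s = 0.155 m; corners in marker frame (Z=0):
  M0 = (-0.0775, +0.0775, 0)
  M1 = (+0.0775, +0.0775, 0)
  M2 = (+0.0775, -0.0775, 0)
  M3 = (-0.0775, -0.0775, 0)
Detected image corners:
  c0 = (165.767773, 372.307519) px
  c1 = (260.964592, 321.100968) px
  c2 = (256.521225, 190.854396) px
  c3 = (173.710198, 238.760394) px
Planar DLT: solve 8×8 A·h = b for H (H[2,2]=1):
  H  [+533.46691 -204.92913 +213.69094]
  H  [-368.72107 +598.05124 +276.48958]
  H  [-0.17719 -0.90129 +1.00000]
B = K⁻¹H; ‖b₁‖=1.357801, ‖b₂‖=1.357801; λ = 2/(‖b₁‖+‖b₂‖) = 0.736485, sign → tz>0 ⇒ λ=+0.736485
r₁ = λ·B[:,0] = (+0.94582,-0.29732,-0.13050); r₂ = λ·B[:,1] = (+0.13940,+0.73482,-0.66379)
r₃ = r₁×r₂ = (+0.29325,+0.60963,+0.73645); SVD([r₁ r₂ r₃]) → R = UVᵀ:
  R  [+0.94582 +0.13940 +0.29325]
  R  [-0.29732 +0.73482 +0.60963]
  R  [-0.13050 -0.66379 +0.73645]
t = (-0.17657, +0.03869, +0.73648) m
tr R = 2.417085; θ = arccos((tr R − 1)/2) = 0.783366 rad = 44.884°
axis k = ((R−Rᵀ)₃₂, (R−Rᵀ)₁₃, (R−Rᵀ)₂₁) / (2 sinθ) = (-0.902277, +0.300242, -0.309437)
rvec = θ·k = (-0.706813, +0.235199, -0.242402)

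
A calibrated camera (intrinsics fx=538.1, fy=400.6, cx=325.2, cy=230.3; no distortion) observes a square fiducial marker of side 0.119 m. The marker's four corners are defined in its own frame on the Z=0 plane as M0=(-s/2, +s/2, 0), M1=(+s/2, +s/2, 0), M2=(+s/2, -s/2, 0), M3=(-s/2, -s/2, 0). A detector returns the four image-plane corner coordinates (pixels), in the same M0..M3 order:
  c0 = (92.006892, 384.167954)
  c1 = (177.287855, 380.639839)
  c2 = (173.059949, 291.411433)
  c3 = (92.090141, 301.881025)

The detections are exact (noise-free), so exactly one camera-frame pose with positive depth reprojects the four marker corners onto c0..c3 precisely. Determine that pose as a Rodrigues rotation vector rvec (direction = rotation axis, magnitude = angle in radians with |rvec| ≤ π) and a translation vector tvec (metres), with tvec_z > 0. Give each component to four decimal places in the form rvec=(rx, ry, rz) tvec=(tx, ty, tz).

Intrinsics K: fx=538.1, fy=400.6, cx=325.2, cy=230.3
Marker side s = 0.119 m; corners in marker frame (Z=0):
  M0 = (-0.0595, +0.0595, 0)
  M1 = (+0.0595, +0.0595, 0)
  M2 = (+0.0595, -0.0595, 0)
  M3 = (-0.0595, -0.0595, 0)
Detected image corners:
  c0 = (92.006892, 384.167954) px
  c1 = (177.287855, 380.639839) px
  c2 = (173.059949, 291.411433) px
  c3 = (92.090141, 301.881025) px
Planar DLT: solve 8×8 A·h = b for H (H[2,2]=1):
  H  [+602.64256 -39.20725 +131.81897]
  H  [-302.06477 +577.48547 +338.60731]
  H  [-0.71431 -0.41802 +1.00000]
B = K⁻¹H; ‖b₁‖=1.742333, ‖b₂‖=1.742333; λ = 2/(‖b₁‖+‖b₂‖) = 0.573943, sign → tz>0 ⇒ λ=+0.573943
r₁ = λ·B[:,0] = (+0.89055,-0.19708,-0.40997); r₂ = λ·B[:,1] = (+0.10318,+0.96529,-0.23992)
r₃ = r₁×r₂ = (+0.44303,+0.17136,+0.87998); SVD([r₁ r₂ r₃]) → R = UVᵀ:
  R  [+0.89055 +0.10318 +0.44303]
  R  [-0.19708 +0.96529 +0.17136]
  R  [-0.40997 -0.23992 +0.87998]
t = (-0.20626, +0.15517, +0.57394) m
tr R = 2.735824; θ = arccos((tr R − 1)/2) = 0.519813 rad = 29.783°
axis k = ((R−Rᵀ)₃₂, (R−Rᵀ)₁₃, (R−Rᵀ)₂₁) / (2 sinθ) = (-0.413997, +0.858636, -0.302242)
rvec = θ·k = (-0.215201, +0.446330, -0.157110)

rvec=(-0.2152, 0.4463, -0.1571) tvec=(-0.2063, 0.1552, 0.5739)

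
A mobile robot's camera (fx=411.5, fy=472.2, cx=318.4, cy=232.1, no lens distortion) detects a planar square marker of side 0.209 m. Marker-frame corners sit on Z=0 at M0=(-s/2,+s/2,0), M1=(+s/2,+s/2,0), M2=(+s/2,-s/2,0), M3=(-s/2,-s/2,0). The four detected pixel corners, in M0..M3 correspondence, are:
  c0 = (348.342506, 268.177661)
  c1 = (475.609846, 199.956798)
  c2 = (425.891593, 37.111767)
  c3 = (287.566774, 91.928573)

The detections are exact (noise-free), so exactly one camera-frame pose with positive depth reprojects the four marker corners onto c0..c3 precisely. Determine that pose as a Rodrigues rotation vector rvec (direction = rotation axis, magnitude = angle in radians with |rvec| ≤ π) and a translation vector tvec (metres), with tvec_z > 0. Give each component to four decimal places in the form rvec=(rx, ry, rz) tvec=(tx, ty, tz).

Intrinsics K: fx=411.5, fy=472.2, cx=318.4, cy=232.1
Marker side s = 0.209 m; corners in marker frame (Z=0):
  M0 = (-0.1045, +0.1045, 0)
  M1 = (+0.1045, +0.1045, 0)
  M2 = (+0.1045, -0.1045, 0)
  M3 = (-0.1045, -0.1045, 0)
Detected image corners:
  c0 = (348.342506, 268.177661) px
  c1 = (475.609846, 199.956798) px
  c2 = (425.891593, 37.111767) px
  c3 = (287.566774, 91.928573) px
Planar DLT: solve 8×8 A·h = b for H (H[2,2]=1):
  H  [+809.40319 +343.57571 +388.10910]
  H  [-227.23284 +840.97306 +149.68879]
  H  [+0.45426 +0.20942 +1.00000]
B = K⁻¹H; ‖b₁‖=1.820009, ‖b₂‖=1.820009; λ = 2/(‖b₁‖+‖b₂‖) = 0.549448, sign → tz>0 ⇒ λ=+0.549448
r₁ = λ·B[:,0] = (+0.88762,-0.38709,+0.24959); r₂ = λ·B[:,1] = (+0.36972,+0.92199,+0.11507)
r₃ = r₁×r₂ = (-0.27466,-0.00986,+0.96149); SVD([r₁ r₂ r₃]) → R = UVᵀ:
  R  [+0.88762 +0.36972 -0.27466]
  R  [-0.38709 +0.92199 -0.00986]
  R  [+0.24959 +0.11507 +0.96149]
t = (+0.09308, -0.09589, +0.54945) m
tr R = 2.771101; θ = arccos((tr R − 1)/2) = 0.483118 rad = 27.681°
axis k = ((R−Rᵀ)₃₂, (R−Rᵀ)₁₃, (R−Rᵀ)₂₁) / (2 sinθ) = (+0.134458, -0.564264, -0.814572)
rvec = θ·k = (+0.064959, -0.272606, -0.393534)

rvec=(0.0650, -0.2726, -0.3935) tvec=(0.0931, -0.0959, 0.5494)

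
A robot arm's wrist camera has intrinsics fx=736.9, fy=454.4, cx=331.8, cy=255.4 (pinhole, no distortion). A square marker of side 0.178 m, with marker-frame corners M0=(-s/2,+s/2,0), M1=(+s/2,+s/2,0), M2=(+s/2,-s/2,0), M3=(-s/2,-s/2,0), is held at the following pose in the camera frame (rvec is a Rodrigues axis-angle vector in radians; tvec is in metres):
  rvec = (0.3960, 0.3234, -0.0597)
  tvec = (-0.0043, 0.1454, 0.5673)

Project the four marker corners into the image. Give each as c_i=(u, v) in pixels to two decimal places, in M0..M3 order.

Intrinsics K: fx=736.9, fy=454.4, cx=331.8, cy=255.4
Marker side s = 0.178 m; corners in marker frame (Z=0):
  M0 = (-0.0890, +0.0890, 0)
  M1 = (+0.0890, +0.0890, 0)
  M2 = (+0.0890, -0.0890, 0)
  M3 = (-0.0890, -0.0890, 0)
rvec = (0.3960, 0.3234, -0.0597), |rvec| = θ = 0.51475 rad = 29.493°
Rodrigues: sinθ=0.49232, 1−cosθ=0.12958; R = I + sinθ·[k]× + (1−cosθ)·[k]×²:
    [+0.94711 +0.11973 +0.29774]
    [+0.00553 +0.92157 -0.38818]
    [-0.32087 +0.36930 +0.87216]
t = (-0.0043, 0.1454, 0.5673) m
M0: Pc = R·M0+t = (-0.07794, +0.22693, +0.62872); u = 736.9·(-0.07794)/0.62872 + 331.8 = 240.4540, v = 454.4·(+0.22693)/0.62872 + 255.4 = 419.4074
M1: Pc = R·M1+t = (+0.09065, +0.22791, +0.57161); u = 736.9·(+0.09065)/0.57161 + 331.8 = 448.6609, v = 454.4·(+0.22791)/0.57161 + 255.4 = 436.5778
M2: Pc = R·M2+t = (+0.06934, +0.06387, +0.50588); u = 736.9·(+0.06934)/0.50588 + 331.8 = 432.8015, v = 454.4·(+0.06387)/0.50588 + 255.4 = 312.7738
M3: Pc = R·M3+t = (-0.09925, +0.06289, +0.56299); u = 736.9·(-0.09925)/0.56299 + 331.8 = 201.8930, v = 454.4·(+0.06289)/0.56299 + 255.4 = 306.1583

c0=(240.45, 419.41) c1=(448.66, 436.58) c2=(432.80, 312.77) c3=(201.89, 306.16)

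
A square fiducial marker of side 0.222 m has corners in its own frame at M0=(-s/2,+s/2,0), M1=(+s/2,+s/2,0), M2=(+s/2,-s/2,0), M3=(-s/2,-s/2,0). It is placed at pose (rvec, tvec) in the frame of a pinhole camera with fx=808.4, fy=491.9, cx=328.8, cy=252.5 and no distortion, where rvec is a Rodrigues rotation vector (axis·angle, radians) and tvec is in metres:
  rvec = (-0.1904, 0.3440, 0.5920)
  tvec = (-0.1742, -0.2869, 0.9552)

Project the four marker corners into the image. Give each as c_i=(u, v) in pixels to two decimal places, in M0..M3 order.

c0=(63.56, 126.34) c1=(193.16, 176.65) c2=(307.48, 81.65) c3=(170.75, 39.96)

Intrinsics K: fx=808.4, fy=491.9, cx=328.8, cy=252.5
Marker side s = 0.222 m; corners in marker frame (Z=0):
  M0 = (-0.1110, +0.1110, 0)
  M1 = (+0.1110, +0.1110, 0)
  M2 = (+0.1110, -0.1110, 0)
  M3 = (-0.1110, -0.1110, 0)
rvec = (-0.1904, 0.3440, 0.5920), |rvec| = θ = 0.71067 rad = 40.718°
Rodrigues: sinθ=0.65234, 1−cosθ=0.24208; R = I + sinθ·[k]× + (1−cosθ)·[k]×²:
    [+0.77530 -0.57481 +0.26174]
    [+0.51202 +0.81464 +0.27238]
    [-0.36979 -0.07716 +0.92590]
t = (-0.1742, -0.2869, 0.9552) m
M0: Pc = R·M0+t = (-0.32406, -0.25331, +0.98768); u = 808.4·(-0.32406)/0.98768 + 328.8 = 63.5612, v = 491.9·(-0.25331)/0.98768 + 252.5 = 126.3435
M1: Pc = R·M1+t = (-0.15194, -0.13964, +0.90559); u = 808.4·(-0.15194)/0.90559 + 328.8 = 193.1618, v = 491.9·(-0.13964)/0.90559 + 252.5 = 176.6497
M2: Pc = R·M2+t = (-0.02434, -0.32049, +0.92272); u = 808.4·(-0.02434)/0.92272 + 328.8 = 307.4771, v = 491.9·(-0.32049)/0.92272 + 252.5 = 81.6463
M3: Pc = R·M3+t = (-0.19646, -0.43416, +1.00481); u = 808.4·(-0.19646)/1.00481 + 328.8 = 170.7463, v = 491.9·(-0.43416)/1.00481 + 252.5 = 39.9597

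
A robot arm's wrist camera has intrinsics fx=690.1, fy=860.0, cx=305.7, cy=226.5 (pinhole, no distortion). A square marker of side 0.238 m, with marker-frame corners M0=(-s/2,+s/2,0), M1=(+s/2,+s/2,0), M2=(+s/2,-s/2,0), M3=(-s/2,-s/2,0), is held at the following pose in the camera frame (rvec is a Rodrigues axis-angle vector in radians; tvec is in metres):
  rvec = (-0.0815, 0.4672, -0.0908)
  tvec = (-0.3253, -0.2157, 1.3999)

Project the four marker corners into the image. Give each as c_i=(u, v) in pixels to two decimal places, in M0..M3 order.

c0=(103.18, 175.80) c1=(196.45, 155.53) c2=(190.05, 7.21) c3=(98.75, 37.90)

Intrinsics K: fx=690.1, fy=860.0, cx=305.7, cy=226.5
Marker side s = 0.238 m; corners in marker frame (Z=0):
  M0 = (-0.1190, +0.1190, 0)
  M1 = (+0.1190, +0.1190, 0)
  M2 = (+0.1190, -0.1190, 0)
  M3 = (-0.1190, -0.1190, 0)
rvec = (-0.0815, 0.4672, -0.0908), |rvec| = θ = 0.48287 rad = 27.666°
Rodrigues: sinθ=0.46432, 1−cosθ=0.11433; R = I + sinθ·[k]× + (1−cosθ)·[k]×²:
    [+0.88892 +0.06864 +0.45288]
    [-0.10598 +0.99270 +0.05757]
    [-0.44563 -0.09917 +0.88971]
t = (-0.3253, -0.2157, 1.3999) m
M0: Pc = R·M0+t = (-0.42291, -0.08496, +1.44113); u = 690.1·(-0.42291)/1.44113 + 305.7 = 103.1832, v = 860.0·(-0.08496)/1.44113 + 226.5 = 175.8017
M1: Pc = R·M1+t = (-0.21135, -0.11018, +1.33507); u = 690.1·(-0.21135)/1.33507 + 305.7 = 196.4528, v = 860.0·(-0.11018)/1.33507 + 226.5 = 155.5258
M2: Pc = R·M2+t = (-0.22769, -0.34644, +1.35867); u = 690.1·(-0.22769)/1.35867 + 305.7 = 190.0530, v = 860.0·(-0.34644)/1.35867 + 226.5 = 7.2114
M3: Pc = R·M3+t = (-0.43925, -0.32122, +1.46473); u = 690.1·(-0.43925)/1.46473 + 305.7 = 98.7497, v = 860.0·(-0.32122)/1.46473 + 226.5 = 37.8998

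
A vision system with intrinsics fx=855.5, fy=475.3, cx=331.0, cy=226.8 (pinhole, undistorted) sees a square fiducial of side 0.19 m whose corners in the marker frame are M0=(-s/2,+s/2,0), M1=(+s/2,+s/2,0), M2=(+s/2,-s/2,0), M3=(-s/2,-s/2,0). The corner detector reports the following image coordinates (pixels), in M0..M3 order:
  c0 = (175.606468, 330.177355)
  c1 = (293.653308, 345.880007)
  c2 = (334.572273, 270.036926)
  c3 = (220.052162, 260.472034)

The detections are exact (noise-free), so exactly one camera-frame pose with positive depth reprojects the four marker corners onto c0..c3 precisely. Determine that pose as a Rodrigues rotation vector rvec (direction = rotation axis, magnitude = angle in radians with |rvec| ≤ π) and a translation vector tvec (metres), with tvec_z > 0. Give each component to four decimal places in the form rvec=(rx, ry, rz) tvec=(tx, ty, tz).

Intrinsics K: fx=855.5, fy=475.3, cx=331.0, cy=226.8
Marker side s = 0.19 m; corners in marker frame (Z=0):
  M0 = (-0.0950, +0.0950, 0)
  M1 = (+0.0950, +0.0950, 0)
  M2 = (+0.0950, -0.0950, 0)
  M3 = (-0.0950, -0.0950, 0)
Detected image corners:
  c0 = (175.606468, 330.177355) px
  c1 = (293.653308, 345.880007) px
  c2 = (334.572273, 270.036926) px
  c3 = (220.052162, 260.472034) px
Planar DLT: solve 8×8 A·h = b for H (H[2,2]=1):
  H  [+511.60195 -302.60824 +254.42477]
  H  [-51.98940 +290.95341 +300.35857]
  H  [-0.39125 -0.30324 +1.00000]
B = K⁻¹H; ‖b₁‖=0.848908, ‖b₂‖=0.848908; λ = 2/(‖b₁‖+‖b₂‖) = 1.177984, sign → tz>0 ⇒ λ=+1.177984
r₁ = λ·B[:,0] = (+0.88277,+0.09107,-0.46089); r₂ = λ·B[:,1] = (-0.27847,+0.89155,-0.35721)
r₃ = r₁×r₂ = (+0.37837,+0.44368,+0.81240); SVD([r₁ r₂ r₃]) → R = UVᵀ:
  R  [+0.88277 -0.27847 +0.37837]
  R  [+0.09107 +0.89155 +0.44368]
  R  [-0.46089 -0.35721 +0.81240]
t = (-0.10544, +0.18231, +1.17798) m
tr R = 2.586717; θ = arccos((tr R − 1)/2) = 0.654490 rad = 37.500°
axis k = ((R−Rᵀ)₃₂, (R−Rᵀ)₁₃, (R−Rᵀ)₂₁) / (2 sinθ) = (-0.657803, +0.689324, +0.303524)
rvec = θ·k = (-0.430526, +0.451156, +0.198654)

rvec=(-0.4305, 0.4512, 0.1987) tvec=(-0.1054, 0.1823, 1.1780)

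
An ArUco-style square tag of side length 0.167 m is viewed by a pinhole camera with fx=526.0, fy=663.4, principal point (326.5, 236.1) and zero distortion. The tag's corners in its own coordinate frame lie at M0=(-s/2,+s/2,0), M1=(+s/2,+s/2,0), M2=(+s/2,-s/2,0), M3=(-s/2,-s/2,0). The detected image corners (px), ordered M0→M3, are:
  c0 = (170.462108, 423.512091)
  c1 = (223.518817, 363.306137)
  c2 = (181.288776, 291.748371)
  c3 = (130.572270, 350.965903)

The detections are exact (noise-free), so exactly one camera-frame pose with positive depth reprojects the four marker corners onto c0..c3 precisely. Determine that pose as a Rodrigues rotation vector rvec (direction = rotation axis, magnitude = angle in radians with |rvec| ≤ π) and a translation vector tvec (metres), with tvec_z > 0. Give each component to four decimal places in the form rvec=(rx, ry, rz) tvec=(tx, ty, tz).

rvec=(-0.1977, 0.1882, -0.7167) tvec=(-0.3439, 0.2189, 1.2013)

Intrinsics K: fx=526.0, fy=663.4, cx=326.5, cy=236.1
Marker side s = 0.167 m; corners in marker frame (Z=0):
  M0 = (-0.0835, +0.0835, 0)
  M1 = (+0.0835, +0.0835, 0)
  M2 = (+0.0835, -0.0835, 0)
  M3 = (-0.0835, -0.0835, 0)
Detected image corners:
  c0 = (170.462108, 423.512091) px
  c1 = (223.518817, 363.306137) px
  c2 = (181.288776, 291.748371) px
  c3 = (130.572270, 350.965903) px
Planar DLT: solve 8×8 A·h = b for H (H[2,2]=1):
  H  [+295.48162 +210.10840 +175.92824]
  H  [-388.08360 +359.14823 +356.98768]
  H  [-0.08556 -0.20237 +1.00000]
B = K⁻¹H; ‖b₁‖=0.832401, ‖b₂‖=0.832401; λ = 2/(‖b₁‖+‖b₂‖) = 1.201344, sign → tz>0 ⇒ λ=+1.201344
r₁ = λ·B[:,0] = (+0.73866,-0.66619,-0.10279); r₂ = λ·B[:,1] = (+0.63078,+0.73690,-0.24311)
r₃ = r₁×r₂ = (+0.23770,+0.11474,+0.96454); SVD([r₁ r₂ r₃]) → R = UVᵀ:
  R  [+0.73866 +0.63078 +0.23770]
  R  [-0.66619 +0.73690 +0.11474]
  R  [-0.10279 -0.24311 +0.96454]
t = (-0.34389, +0.21891, +1.20134) m
tr R = 2.440097; θ = arccos((tr R − 1)/2) = 0.766924 rad = 43.942°
axis k = ((R−Rᵀ)₃₂, (R−Rᵀ)₁₃, (R−Rᵀ)₂₁) / (2 sinθ) = (-0.257845, +0.245338, -0.934519)
rvec = θ·k = (-0.197747, +0.188156, -0.716705)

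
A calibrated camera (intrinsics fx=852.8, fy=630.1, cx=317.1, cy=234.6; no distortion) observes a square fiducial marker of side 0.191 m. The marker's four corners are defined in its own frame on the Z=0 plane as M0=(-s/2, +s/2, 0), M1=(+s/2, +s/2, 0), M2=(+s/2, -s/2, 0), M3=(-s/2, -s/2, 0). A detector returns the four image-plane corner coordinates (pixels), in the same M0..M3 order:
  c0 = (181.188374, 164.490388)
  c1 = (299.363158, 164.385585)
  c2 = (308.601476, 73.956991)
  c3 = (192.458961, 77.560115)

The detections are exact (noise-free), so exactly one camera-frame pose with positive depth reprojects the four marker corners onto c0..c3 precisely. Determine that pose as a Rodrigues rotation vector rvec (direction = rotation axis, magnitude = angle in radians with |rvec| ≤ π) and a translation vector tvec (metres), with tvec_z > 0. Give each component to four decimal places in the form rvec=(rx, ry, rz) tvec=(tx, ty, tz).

rvec=(-0.1518, 0.2733, 0.0506) tvec=(-0.1114, -0.2381, 1.3053)

Intrinsics K: fx=852.8, fy=630.1, cx=317.1, cy=234.6
Marker side s = 0.191 m; corners in marker frame (Z=0):
  M0 = (-0.0955, +0.0955, 0)
  M1 = (+0.0955, +0.0955, 0)
  M2 = (+0.0955, -0.0955, 0)
  M3 = (-0.0955, -0.0955, 0)
Detected image corners:
  c0 = (181.188374, 164.490388) px
  c1 = (299.363158, 164.385585) px
  c2 = (308.601476, 73.956991) px
  c3 = (192.458961, 77.560115) px
Planar DLT: solve 8×8 A·h = b for H (H[2,2]=1):
  H  [+562.09549 -80.56671 +244.28820]
  H  [-34.88100 +451.00541 +119.65480]
  H  [-0.20882 -0.10910 +1.00000]
B = K⁻¹H; ‖b₁‖=0.766113, ‖b₂‖=0.766113; λ = 2/(‖b₁‖+‖b₂‖) = 1.305291, sign → tz>0 ⇒ λ=+1.305291
r₁ = λ·B[:,0] = (+0.96169,+0.02923,-0.27257); r₂ = λ·B[:,1] = (-0.07037,+0.98730,-0.14240)
r₃ = r₁×r₂ = (+0.26495,+0.15613,+0.95154); SVD([r₁ r₂ r₃]) → R = UVᵀ:
  R  [+0.96169 -0.07037 +0.26495]
  R  [+0.02923 +0.98730 +0.15613]
  R  [-0.27257 -0.14240 +0.95154]
t = (-0.11145, -0.23812, +1.30529) m
tr R = 2.900535; θ = arccos((tr R − 1)/2) = 0.316702 rad = 18.146°
axis k = ((R−Rᵀ)₃₂, (R−Rᵀ)₁₃, (R−Rᵀ)₂₁) / (2 sinθ) = (-0.479278, +0.862976, +0.159892)
rvec = θ·k = (-0.151788, +0.273306, +0.050638)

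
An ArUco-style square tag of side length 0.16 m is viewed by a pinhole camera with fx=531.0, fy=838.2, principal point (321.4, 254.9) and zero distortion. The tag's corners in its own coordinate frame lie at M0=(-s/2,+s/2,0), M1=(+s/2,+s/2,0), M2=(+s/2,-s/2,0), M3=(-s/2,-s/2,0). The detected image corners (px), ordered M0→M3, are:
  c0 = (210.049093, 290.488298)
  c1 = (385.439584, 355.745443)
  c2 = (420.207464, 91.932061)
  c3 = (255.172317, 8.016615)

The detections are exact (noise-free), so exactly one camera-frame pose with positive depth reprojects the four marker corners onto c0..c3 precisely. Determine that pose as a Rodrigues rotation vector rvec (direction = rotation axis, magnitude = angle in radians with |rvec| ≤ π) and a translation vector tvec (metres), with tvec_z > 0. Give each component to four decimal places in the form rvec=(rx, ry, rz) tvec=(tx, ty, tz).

rvec=(-0.0966, -0.2515, 0.2364) tvec=(0.0001, -0.0392, 0.4708)

Intrinsics K: fx=531.0, fy=838.2, cx=321.4, cy=254.9
Marker side s = 0.16 m; corners in marker frame (Z=0):
  M0 = (-0.0800, +0.0800, 0)
  M1 = (+0.0800, +0.0800, 0)
  M2 = (+0.0800, -0.0800, 0)
  M3 = (-0.0800, -0.0800, 0)
Detected image corners:
  c0 = (210.049093, 290.488298) px
  c1 = (385.439584, 355.745443) px
  c2 = (420.207464, 91.932061) px
  c3 = (255.172317, 8.016615) px
Planar DLT: solve 8×8 A·h = b for H (H[2,2]=1):
  H  [+1221.62639 -331.98408 +321.53372]
  H  [+560.44107 +1655.71971 +185.15836]
  H  [+0.49880 -0.26318 +1.00000]
B = K⁻¹H; ‖b₁‖=2.123875, ‖b₂‖=2.123875; λ = 2/(‖b₁‖+‖b₂‖) = 0.470838, sign → tz>0 ⇒ λ=+0.470838
r₁ = λ·B[:,0] = (+0.94106,+0.24339,+0.23485); r₂ = λ·B[:,1] = (-0.21937,+0.96774,-0.12391)
r₃ = r₁×r₂ = (-0.25744,+0.06509,+0.96410); SVD([r₁ r₂ r₃]) → R = UVᵀ:
  R  [+0.94106 -0.21937 -0.25744]
  R  [+0.24339 +0.96774 +0.06509]
  R  [+0.23485 -0.12391 +0.96410]
t = (+0.00012, -0.03918, +0.47084) m
tr R = 2.872906; θ = arccos((tr R − 1)/2) = 0.358418 rad = 20.536°
axis k = ((R−Rᵀ)₃₂, (R−Rᵀ)₁₃, (R−Rᵀ)₂₁) / (2 sinθ) = (-0.269396, -0.701684, +0.659594)
rvec = θ·k = (-0.096556, -0.251496, +0.236410)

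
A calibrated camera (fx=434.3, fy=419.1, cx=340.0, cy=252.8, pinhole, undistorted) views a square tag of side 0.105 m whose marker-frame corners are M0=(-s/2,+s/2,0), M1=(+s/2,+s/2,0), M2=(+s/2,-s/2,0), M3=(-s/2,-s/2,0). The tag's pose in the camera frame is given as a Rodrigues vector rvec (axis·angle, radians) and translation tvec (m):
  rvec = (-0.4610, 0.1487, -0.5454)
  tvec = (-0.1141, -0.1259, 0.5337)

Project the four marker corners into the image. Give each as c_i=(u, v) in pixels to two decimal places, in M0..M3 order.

c0=(225.86, 204.91) c1=(301.43, 158.81) c2=(266.66, 107.23) c3=(197.73, 149.49)

Intrinsics K: fx=434.3, fy=419.1, cx=340.0, cy=252.8
Marker side s = 0.105 m; corners in marker frame (Z=0):
  M0 = (-0.0525, +0.0525, 0)
  M1 = (+0.0525, +0.0525, 0)
  M2 = (+0.0525, -0.0525, 0)
  M3 = (-0.0525, -0.0525, 0)
rvec = (-0.4610, 0.1487, -0.5454), |rvec| = θ = 0.72945 rad = 41.794°
Rodrigues: sinθ=0.66646, 1−cosθ=0.25446; R = I + sinθ·[k]× + (1−cosθ)·[k]×²:
    [+0.84717 +0.46552 +0.25610]
    [-0.53109 +0.75612 +0.38241]
    [-0.01562 -0.45998 +0.88779]
t = (-0.1141, -0.1259, 0.5337) m
M0: Pc = R·M0+t = (-0.13414, -0.05832, +0.51037); u = 434.3·(-0.13414)/0.51037 + 340.0 = 225.8564, v = 419.1·(-0.05832)/0.51037 + 252.8 = 204.9080
M1: Pc = R·M1+t = (-0.04518, -0.11409, +0.50873); u = 434.3·(-0.04518)/0.50873 + 340.0 = 301.4272, v = 419.1·(-0.11409)/0.50873 + 252.8 = 158.8144
M2: Pc = R·M2+t = (-0.09406, -0.19348, +0.55703); u = 434.3·(-0.09406)/0.55703 + 340.0 = 266.6615, v = 419.1·(-0.19348)/0.55703 + 252.8 = 107.2299
M3: Pc = R·M3+t = (-0.18302, -0.13771, +0.55867); u = 434.3·(-0.18302)/0.55867 + 340.0 = 197.7260, v = 419.1·(-0.13771)/0.55867 + 252.8 = 149.4901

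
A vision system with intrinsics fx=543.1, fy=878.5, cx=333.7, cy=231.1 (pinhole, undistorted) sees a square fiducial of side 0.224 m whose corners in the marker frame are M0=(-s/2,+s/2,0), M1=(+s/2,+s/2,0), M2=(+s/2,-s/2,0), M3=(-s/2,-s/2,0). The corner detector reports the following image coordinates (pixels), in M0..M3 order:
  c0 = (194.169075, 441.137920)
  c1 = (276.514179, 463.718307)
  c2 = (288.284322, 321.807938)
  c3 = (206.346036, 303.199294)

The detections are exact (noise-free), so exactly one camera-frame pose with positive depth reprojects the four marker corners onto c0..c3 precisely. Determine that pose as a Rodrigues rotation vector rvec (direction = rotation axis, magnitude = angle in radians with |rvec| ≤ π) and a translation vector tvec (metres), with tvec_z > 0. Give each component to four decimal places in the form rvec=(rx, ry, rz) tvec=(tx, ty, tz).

rvec=(-0.0668, 0.1672, 0.1244) tvec=(-0.2405, 0.2416, 1.4062)

Intrinsics K: fx=543.1, fy=878.5, cx=333.7, cy=231.1
Marker side s = 0.224 m; corners in marker frame (Z=0):
  M0 = (-0.1120, +0.1120, 0)
  M1 = (+0.1120, +0.1120, 0)
  M2 = (+0.1120, -0.1120, 0)
  M3 = (-0.1120, -0.1120, 0)
Detected image corners:
  c0 = (194.169075, 441.137920) px
  c1 = (276.514179, 463.718307) px
  c2 = (288.284322, 321.807938) px
  c3 = (206.346036, 303.199294) px
Planar DLT: solve 8×8 A·h = b for H (H[2,2]=1):
  H  [+337.53038 -63.05338 +240.79904]
  H  [+45.67137 +609.34794 +382.01516]
  H  [-0.12087 -0.03973 +1.00000]
B = K⁻¹H; ‖b₁‖=0.711130, ‖b₂‖=0.711130; λ = 2/(‖b₁‖+‖b₂‖) = 1.406213, sign → tz>0 ⇒ λ=+1.406213
r₁ = λ·B[:,0] = (+0.97838,+0.11782,-0.16997); r₂ = λ·B[:,1] = (-0.12893,+0.99008,-0.05587)
r₃ = r₁×r₂ = (+0.16170,+0.07657,+0.98386); SVD([r₁ r₂ r₃]) → R = UVᵀ:
  R  [+0.97838 -0.12893 +0.16170]
  R  [+0.11782 +0.99008 +0.07657]
  R  [-0.16997 -0.05587 +0.98386]
t = (-0.24054, +0.24157, +1.40621) m
tr R = 2.952323; θ = arccos((tr R − 1)/2) = 0.218786 rad = 12.536°
axis k = ((R−Rᵀ)₃₂, (R−Rᵀ)₁₃, (R−Rᵀ)₂₁) / (2 sinθ) = (-0.305103, +0.764064, +0.568436)
rvec = θ·k = (-0.066752, +0.167166, +0.124366)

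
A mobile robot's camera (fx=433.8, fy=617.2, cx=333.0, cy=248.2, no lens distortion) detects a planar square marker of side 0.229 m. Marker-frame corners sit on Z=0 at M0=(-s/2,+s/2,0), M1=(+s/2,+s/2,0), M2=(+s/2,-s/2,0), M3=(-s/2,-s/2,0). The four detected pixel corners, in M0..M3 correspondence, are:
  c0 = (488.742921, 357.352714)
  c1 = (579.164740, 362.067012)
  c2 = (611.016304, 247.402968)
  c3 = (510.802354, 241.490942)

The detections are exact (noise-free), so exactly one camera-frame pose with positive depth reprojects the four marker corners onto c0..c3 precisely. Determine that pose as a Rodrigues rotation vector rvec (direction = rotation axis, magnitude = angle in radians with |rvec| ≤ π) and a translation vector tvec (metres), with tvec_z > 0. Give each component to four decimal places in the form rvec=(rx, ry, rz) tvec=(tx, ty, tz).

rvec=(0.4894, -0.0147, 0.0461) tvec=(0.5082, 0.0950, 1.0308)

Intrinsics K: fx=433.8, fy=617.2, cx=333.0, cy=248.2
Marker side s = 0.229 m; corners in marker frame (Z=0):
  M0 = (-0.1145, +0.1145, 0)
  M1 = (+0.1145, +0.1145, 0)
  M2 = (+0.1145, -0.1145, 0)
  M3 = (-0.1145, -0.1145, 0)
Detected image corners:
  c0 = (488.742921, 357.352714) px
  c1 = (579.164740, 362.067012) px
  c2 = (611.016304, 247.402968) px
  c3 = (510.802354, 241.490942) px
Planar DLT: solve 8×8 A·h = b for H (H[2,2]=1):
  H  [+428.46652 +131.58736 +546.86169]
  H  [+30.42982 +640.92175 +305.09160]
  H  [+0.02438 +0.45550 +1.00000]
B = K⁻¹H; ‖b₁‖=0.970101, ‖b₂‖=0.970101; λ = 2/(‖b₁‖+‖b₂‖) = 1.030820, sign → tz>0 ⇒ λ=+1.030820
r₁ = λ·B[:,0] = (+0.99885,+0.04072,+0.02513); r₂ = λ·B[:,1] = (-0.04775,+0.88162,+0.46954)
r₃ = r₁×r₂ = (-0.00304,-0.47020,+0.88255); SVD([r₁ r₂ r₃]) → R = UVᵀ:
  R  [+0.99885 -0.04775 -0.00304]
  R  [+0.04072 +0.88162 -0.47020]
  R  [+0.02513 +0.46954 +0.88255]
t = (+0.50819, +0.09502, +1.03082) m
tr R = 2.763026; θ = arccos((tr R − 1)/2) = 0.491740 rad = 28.175°
axis k = ((R−Rᵀ)₃₂, (R−Rᵀ)₁₃, (R−Rᵀ)₂₁) / (2 sinθ) = (+0.995155, -0.029830, +0.093684)
rvec = θ·k = (+0.489357, -0.014669, +0.046068)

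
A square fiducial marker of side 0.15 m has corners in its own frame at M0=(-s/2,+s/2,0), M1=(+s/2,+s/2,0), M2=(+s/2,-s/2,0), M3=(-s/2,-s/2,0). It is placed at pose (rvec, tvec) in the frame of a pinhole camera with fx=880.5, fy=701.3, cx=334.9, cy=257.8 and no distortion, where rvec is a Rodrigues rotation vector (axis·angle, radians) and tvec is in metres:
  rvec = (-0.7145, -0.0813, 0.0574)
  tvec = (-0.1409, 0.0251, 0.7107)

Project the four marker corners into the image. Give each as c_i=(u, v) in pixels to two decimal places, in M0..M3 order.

c0=(43.71, 338.48) c1=(244.80, 350.19) c2=(260.68, 234.46) c3=(85.96, 223.02)

Intrinsics K: fx=880.5, fy=701.3, cx=334.9, cy=257.8
Marker side s = 0.15 m; corners in marker frame (Z=0):
  M0 = (-0.0750, +0.0750, 0)
  M1 = (+0.0750, +0.0750, 0)
  M2 = (+0.0750, -0.0750, 0)
  M3 = (-0.0750, -0.0750, 0)
rvec = (-0.7145, -0.0813, 0.0574), |rvec| = θ = 0.72140 rad = 41.333°
Rodrigues: sinθ=0.66043, 1−cosθ=0.24912; R = I + sinθ·[k]× + (1−cosθ)·[k]×²:
    [+0.99526 -0.02474 -0.09406]
    [+0.08036 +0.75405 +0.65189]
    [+0.05480 -0.65635 +0.75246]
t = (-0.1409, 0.0251, 0.7107) m
M0: Pc = R·M0+t = (-0.21740, +0.07563, +0.65736); u = 880.5·(-0.21740)/0.65736 + 334.9 = 43.7053, v = 701.3·(+0.07563)/0.65736 + 257.8 = 338.4816
M1: Pc = R·M1+t = (-0.06811, +0.08768, +0.66558); u = 880.5·(-0.06811)/0.66558 + 334.9 = 244.7956, v = 701.3·(+0.08768)/0.66558 + 257.8 = 350.1854
M2: Pc = R·M2+t = (-0.06440, -0.02543, +0.76404); u = 880.5·(-0.06440)/0.76404 + 334.9 = 260.6835, v = 701.3·(-0.02543)/0.76404 + 257.8 = 234.4610
M3: Pc = R·M3+t = (-0.21369, -0.03748, +0.75582); u = 880.5·(-0.21369)/0.75582 + 334.9 = 85.9602, v = 701.3·(-0.03748)/0.75582 + 257.8 = 223.0232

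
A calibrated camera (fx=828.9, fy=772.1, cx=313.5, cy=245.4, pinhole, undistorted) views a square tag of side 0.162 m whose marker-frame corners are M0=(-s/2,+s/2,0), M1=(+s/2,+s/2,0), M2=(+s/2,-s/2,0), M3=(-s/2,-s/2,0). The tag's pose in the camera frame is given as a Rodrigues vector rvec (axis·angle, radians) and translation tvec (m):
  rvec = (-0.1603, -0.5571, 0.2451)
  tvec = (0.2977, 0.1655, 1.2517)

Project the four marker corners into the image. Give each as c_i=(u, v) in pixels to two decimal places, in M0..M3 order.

Intrinsics K: fx=828.9, fy=772.1, cx=313.5, cy=245.4
Marker side s = 0.162 m; corners in marker frame (Z=0):
  M0 = (-0.0810, +0.0810, 0)
  M1 = (+0.0810, +0.0810, 0)
  M2 = (+0.0810, -0.0810, 0)
  M3 = (-0.0810, -0.0810, 0)
rvec = (-0.1603, -0.5571, 0.2451), |rvec| = θ = 0.62939 rad = 36.061°
Rodrigues: sinθ=0.58865, 1−cosθ=0.19161; R = I + sinθ·[k]× + (1−cosθ)·[k]×²:
    [+0.82082 -0.18604 -0.54005]
    [+0.27243 +0.95851 +0.08388]
    [+0.50204 -0.21597 +0.83745]
t = (0.2977, 0.1655, 1.2517) m
M0: Pc = R·M0+t = (+0.21614, +0.22107, +1.19354); u = 828.9·(+0.21614)/1.19354 + 313.5 = 463.6099, v = 772.1·(+0.22107)/1.19354 + 245.4 = 388.4114
M1: Pc = R·M1+t = (+0.34912, +0.26521, +1.27487); u = 828.9·(+0.34912)/1.27487 + 313.5 = 540.4901, v = 772.1·(+0.26521)/1.27487 + 245.4 = 406.0170
M2: Pc = R·M2+t = (+0.37926, +0.10993, +1.30986); u = 828.9·(+0.37926)/1.30986 + 313.5 = 553.4989, v = 772.1·(+0.10993)/1.30986 + 245.4 = 310.1971
M3: Pc = R·M3+t = (+0.24628, +0.06579, +1.22853); u = 828.9·(+0.24628)/1.22853 + 313.5 = 479.6694, v = 772.1·(+0.06579)/1.22853 + 245.4 = 286.7496

c0=(463.61, 388.41) c1=(540.49, 406.02) c2=(553.50, 310.20) c3=(479.67, 286.75)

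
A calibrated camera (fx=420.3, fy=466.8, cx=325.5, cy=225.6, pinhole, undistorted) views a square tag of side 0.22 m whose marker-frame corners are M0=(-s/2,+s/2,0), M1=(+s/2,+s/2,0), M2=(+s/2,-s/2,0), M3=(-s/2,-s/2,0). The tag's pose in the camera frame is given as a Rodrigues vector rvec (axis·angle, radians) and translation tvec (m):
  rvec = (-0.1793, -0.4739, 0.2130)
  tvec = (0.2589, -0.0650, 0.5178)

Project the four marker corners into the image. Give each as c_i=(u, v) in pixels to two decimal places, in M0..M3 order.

c0=(462.73, 240.27) c1=(587.02, 283.97) c2=(590.84, 111.55) c3=(479.43, 38.99)

Intrinsics K: fx=420.3, fy=466.8, cx=325.5, cy=225.6
Marker side s = 0.22 m; corners in marker frame (Z=0):
  M0 = (-0.1100, +0.1100, 0)
  M1 = (+0.1100, +0.1100, 0)
  M2 = (+0.1100, -0.1100, 0)
  M3 = (-0.1100, -0.1100, 0)
rvec = (-0.1793, -0.4739, 0.2130), |rvec| = θ = 0.54964 rad = 31.492°
Rodrigues: sinθ=0.52238, 1−cosθ=0.14728; R = I + sinθ·[k]× + (1−cosθ)·[k]×²:
    [+0.86839 -0.16101 -0.46902]
    [+0.24386 +0.96221 +0.12120]
    [+0.43178 -0.21962 +0.87483]
t = (0.2589, -0.0650, 0.5178) m
M0: Pc = R·M0+t = (+0.14567, +0.01402, +0.44615); u = 420.3·(+0.14567)/0.44615 + 325.5 = 462.7274, v = 466.8·(+0.01402)/0.44615 + 225.6 = 240.2668
M1: Pc = R·M1+t = (+0.33671, +0.06767, +0.54114); u = 420.3·(+0.33671)/0.54114 + 325.5 = 587.0231, v = 466.8·(+0.06767)/0.54114 + 225.6 = 283.9720
M2: Pc = R·M2+t = (+0.37213, -0.14402, +0.58945); u = 420.3·(+0.37213)/0.58945 + 325.5 = 590.8438, v = 466.8·(-0.14402)/0.58945 + 225.6 = 111.5494
M3: Pc = R·M3+t = (+0.18109, -0.19767, +0.49446); u = 420.3·(+0.18109)/0.49446 + 325.5 = 479.4275, v = 466.8·(-0.19767)/0.49446 + 225.6 = 38.9908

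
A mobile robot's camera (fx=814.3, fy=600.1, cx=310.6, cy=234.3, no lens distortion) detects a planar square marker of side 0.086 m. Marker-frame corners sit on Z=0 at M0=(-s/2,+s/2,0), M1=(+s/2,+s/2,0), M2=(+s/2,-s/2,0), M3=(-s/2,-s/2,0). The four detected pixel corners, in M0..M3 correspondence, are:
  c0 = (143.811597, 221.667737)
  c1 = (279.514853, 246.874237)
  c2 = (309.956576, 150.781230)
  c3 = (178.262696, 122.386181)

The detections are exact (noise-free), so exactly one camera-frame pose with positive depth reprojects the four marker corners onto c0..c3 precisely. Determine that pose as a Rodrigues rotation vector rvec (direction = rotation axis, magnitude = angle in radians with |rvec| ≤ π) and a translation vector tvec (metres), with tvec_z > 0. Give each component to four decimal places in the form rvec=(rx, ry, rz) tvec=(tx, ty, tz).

rvec=(-0.0952, -0.2416, 0.2381) tvec=(-0.0505, -0.0414, 0.5060)

Intrinsics K: fx=814.3, fy=600.1, cx=310.6, cy=234.3
Marker side s = 0.086 m; corners in marker frame (Z=0):
  M0 = (-0.0430, +0.0430, 0)
  M1 = (+0.0430, +0.0430, 0)
  M2 = (+0.0430, -0.0430, 0)
  M3 = (-0.0430, -0.0430, 0)
Detected image corners:
  c0 = (143.811597, 221.667737) px
  c1 = (279.514853, 246.874237) px
  c2 = (309.956576, 150.781230) px
  c3 = (178.262696, 122.386181) px
Planar DLT: solve 8×8 A·h = b for H (H[2,2]=1):
  H  [+1655.92621 -431.66087 +229.33497]
  H  [+394.44424 +1090.93442 +185.17880]
  H  [+0.44554 -0.24057 +1.00000]
B = K⁻¹H; ‖b₁‖=1.976154, ‖b₂‖=1.976154; λ = 2/(‖b₁‖+‖b₂‖) = 0.506033, sign → tz>0 ⇒ λ=+0.506033
r₁ = λ·B[:,0] = (+0.94305,+0.24459,+0.22546); r₂ = λ·B[:,1] = (-0.22181,+0.96746,-0.12174)
r₃ = r₁×r₂ = (-0.24790,+0.06480,+0.96662); SVD([r₁ r₂ r₃]) → R = UVᵀ:
  R  [+0.94305 -0.22181 -0.24790]
  R  [+0.24459 +0.96746 +0.06480]
  R  [+0.22546 -0.12174 +0.96662]
t = (-0.05050, -0.04142, +0.50603) m
tr R = 2.877128; θ = arccos((tr R − 1)/2) = 0.352351 rad = 20.188°
axis k = ((R−Rᵀ)₃₂, (R−Rᵀ)₁₃, (R−Rᵀ)₂₁) / (2 sinθ) = (-0.270257, -0.685814, +0.675737)
rvec = θ·k = (-0.095225, -0.241648, +0.238097)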